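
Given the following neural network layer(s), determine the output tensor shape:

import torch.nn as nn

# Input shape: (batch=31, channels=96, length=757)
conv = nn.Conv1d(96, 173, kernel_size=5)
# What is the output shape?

Input shape: (31, 96, 757)
Output shape: (31, 173, 753)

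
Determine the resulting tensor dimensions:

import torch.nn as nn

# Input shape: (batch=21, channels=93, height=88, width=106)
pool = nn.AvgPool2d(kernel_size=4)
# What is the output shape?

Input shape: (21, 93, 88, 106)
Output shape: (21, 93, 22, 26)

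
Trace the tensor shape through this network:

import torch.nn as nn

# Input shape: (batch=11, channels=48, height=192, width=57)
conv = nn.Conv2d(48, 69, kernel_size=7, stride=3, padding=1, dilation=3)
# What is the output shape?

Input shape: (11, 48, 192, 57)
Output shape: (11, 69, 59, 14)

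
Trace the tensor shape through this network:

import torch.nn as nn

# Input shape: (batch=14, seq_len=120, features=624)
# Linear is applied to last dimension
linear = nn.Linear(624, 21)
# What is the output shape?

Input shape: (14, 120, 624)
Output shape: (14, 120, 21)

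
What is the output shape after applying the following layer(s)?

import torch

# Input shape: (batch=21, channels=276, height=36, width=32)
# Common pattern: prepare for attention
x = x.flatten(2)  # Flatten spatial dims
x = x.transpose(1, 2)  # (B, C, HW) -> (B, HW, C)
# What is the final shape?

Input shape: (21, 276, 36, 32)
  -> after flatten(2): (21, 276, 1152)
Output shape: (21, 1152, 276)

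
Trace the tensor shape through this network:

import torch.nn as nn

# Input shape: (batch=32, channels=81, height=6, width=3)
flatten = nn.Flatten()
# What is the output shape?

Input shape: (32, 81, 6, 3)
Output shape: (32, 1458)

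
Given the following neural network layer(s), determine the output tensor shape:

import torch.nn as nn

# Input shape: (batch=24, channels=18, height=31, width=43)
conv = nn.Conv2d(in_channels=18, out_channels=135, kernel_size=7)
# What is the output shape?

Input shape: (24, 18, 31, 43)
Output shape: (24, 135, 25, 37)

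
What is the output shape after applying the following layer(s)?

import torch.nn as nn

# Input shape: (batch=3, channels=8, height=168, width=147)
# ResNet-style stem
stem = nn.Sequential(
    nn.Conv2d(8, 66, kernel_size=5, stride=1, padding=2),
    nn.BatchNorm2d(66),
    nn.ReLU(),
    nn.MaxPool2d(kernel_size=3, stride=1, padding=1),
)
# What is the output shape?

Input shape: (3, 8, 168, 147)
  -> after Conv2d 5x5 stride=1: (3, 66, 168, 147)
Output shape: (3, 66, 168, 147)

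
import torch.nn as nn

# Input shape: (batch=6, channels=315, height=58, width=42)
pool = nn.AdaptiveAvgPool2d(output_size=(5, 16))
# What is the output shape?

Input shape: (6, 315, 58, 42)
Output shape: (6, 315, 5, 16)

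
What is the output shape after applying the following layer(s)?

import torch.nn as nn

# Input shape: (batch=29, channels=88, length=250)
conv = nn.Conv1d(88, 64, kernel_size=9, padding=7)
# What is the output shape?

Input shape: (29, 88, 250)
Output shape: (29, 64, 256)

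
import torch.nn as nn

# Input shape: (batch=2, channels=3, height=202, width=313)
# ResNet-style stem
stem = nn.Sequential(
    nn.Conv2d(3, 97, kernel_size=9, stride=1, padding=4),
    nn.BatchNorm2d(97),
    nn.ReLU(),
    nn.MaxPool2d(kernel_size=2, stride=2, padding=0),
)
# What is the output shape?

Input shape: (2, 3, 202, 313)
  -> after Conv2d 9x9 stride=1: (2, 97, 202, 313)
Output shape: (2, 97, 101, 156)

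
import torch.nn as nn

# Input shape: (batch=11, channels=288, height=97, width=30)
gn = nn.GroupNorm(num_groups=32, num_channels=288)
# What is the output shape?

Input shape: (11, 288, 97, 30)
Output shape: (11, 288, 97, 30)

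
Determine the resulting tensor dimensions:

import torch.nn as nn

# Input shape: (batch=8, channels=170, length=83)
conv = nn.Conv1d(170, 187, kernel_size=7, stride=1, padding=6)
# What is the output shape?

Input shape: (8, 170, 83)
Output shape: (8, 187, 89)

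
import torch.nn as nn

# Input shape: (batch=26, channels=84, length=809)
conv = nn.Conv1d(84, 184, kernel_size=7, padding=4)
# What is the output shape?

Input shape: (26, 84, 809)
Output shape: (26, 184, 811)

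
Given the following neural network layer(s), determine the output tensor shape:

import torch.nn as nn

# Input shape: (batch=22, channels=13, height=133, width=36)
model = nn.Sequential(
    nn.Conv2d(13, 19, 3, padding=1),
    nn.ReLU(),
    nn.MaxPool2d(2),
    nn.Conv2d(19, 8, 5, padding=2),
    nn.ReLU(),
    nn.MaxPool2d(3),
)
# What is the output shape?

Input shape: (22, 13, 133, 36)
  -> after first Conv2d: (22, 19, 133, 36)
  -> after first MaxPool2d: (22, 19, 66, 18)
  -> after second Conv2d: (22, 8, 66, 18)
Output shape: (22, 8, 22, 6)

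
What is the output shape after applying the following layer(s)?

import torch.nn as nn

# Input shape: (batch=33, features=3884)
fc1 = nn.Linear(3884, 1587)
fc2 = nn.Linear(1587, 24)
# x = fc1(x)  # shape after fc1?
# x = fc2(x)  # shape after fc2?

Input shape: (33, 3884)
  -> after fc1: (33, 1587)
Output shape: (33, 24)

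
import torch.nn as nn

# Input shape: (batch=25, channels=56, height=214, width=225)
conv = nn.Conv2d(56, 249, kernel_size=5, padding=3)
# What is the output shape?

Input shape: (25, 56, 214, 225)
Output shape: (25, 249, 216, 227)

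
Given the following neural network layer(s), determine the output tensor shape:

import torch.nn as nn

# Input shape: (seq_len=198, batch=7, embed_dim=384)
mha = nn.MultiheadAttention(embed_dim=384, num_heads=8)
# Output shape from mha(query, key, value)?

Input shape: (198, 7, 384)
Output shape: (198, 7, 384)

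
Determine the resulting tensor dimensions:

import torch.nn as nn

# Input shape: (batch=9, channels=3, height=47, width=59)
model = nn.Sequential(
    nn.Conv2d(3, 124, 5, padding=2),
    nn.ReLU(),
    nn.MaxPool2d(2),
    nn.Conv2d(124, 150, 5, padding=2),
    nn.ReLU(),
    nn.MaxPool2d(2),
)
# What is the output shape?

Input shape: (9, 3, 47, 59)
  -> after first Conv2d: (9, 124, 47, 59)
  -> after first MaxPool2d: (9, 124, 23, 29)
  -> after second Conv2d: (9, 150, 23, 29)
Output shape: (9, 150, 11, 14)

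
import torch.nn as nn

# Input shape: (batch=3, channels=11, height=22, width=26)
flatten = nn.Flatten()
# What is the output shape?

Input shape: (3, 11, 22, 26)
Output shape: (3, 6292)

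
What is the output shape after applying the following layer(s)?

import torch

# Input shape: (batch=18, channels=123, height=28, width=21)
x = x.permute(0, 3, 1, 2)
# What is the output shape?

Input shape: (18, 123, 28, 21)
Output shape: (18, 21, 123, 28)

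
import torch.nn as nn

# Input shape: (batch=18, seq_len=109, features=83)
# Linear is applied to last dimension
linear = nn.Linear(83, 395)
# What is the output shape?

Input shape: (18, 109, 83)
Output shape: (18, 109, 395)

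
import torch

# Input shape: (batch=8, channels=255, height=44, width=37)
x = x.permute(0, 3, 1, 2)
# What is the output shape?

Input shape: (8, 255, 44, 37)
Output shape: (8, 37, 255, 44)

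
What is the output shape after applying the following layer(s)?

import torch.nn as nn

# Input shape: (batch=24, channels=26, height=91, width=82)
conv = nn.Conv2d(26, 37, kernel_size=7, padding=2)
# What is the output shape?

Input shape: (24, 26, 91, 82)
Output shape: (24, 37, 89, 80)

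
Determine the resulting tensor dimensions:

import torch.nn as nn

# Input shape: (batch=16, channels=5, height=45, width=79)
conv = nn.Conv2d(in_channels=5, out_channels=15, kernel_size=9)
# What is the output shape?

Input shape: (16, 5, 45, 79)
Output shape: (16, 15, 37, 71)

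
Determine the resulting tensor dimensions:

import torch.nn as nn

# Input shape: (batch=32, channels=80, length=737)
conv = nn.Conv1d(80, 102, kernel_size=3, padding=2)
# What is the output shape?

Input shape: (32, 80, 737)
Output shape: (32, 102, 739)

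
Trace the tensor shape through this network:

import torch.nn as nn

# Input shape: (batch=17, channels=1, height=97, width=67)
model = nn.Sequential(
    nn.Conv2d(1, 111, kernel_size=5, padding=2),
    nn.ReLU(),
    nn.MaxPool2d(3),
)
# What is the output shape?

Input shape: (17, 1, 97, 67)
  -> after Conv2d: (17, 111, 97, 67)
  -> after ReLU: (17, 111, 97, 67)
Output shape: (17, 111, 32, 22)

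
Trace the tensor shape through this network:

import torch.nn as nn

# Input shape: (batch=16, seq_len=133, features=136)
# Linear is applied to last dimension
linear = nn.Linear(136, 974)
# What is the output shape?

Input shape: (16, 133, 136)
Output shape: (16, 133, 974)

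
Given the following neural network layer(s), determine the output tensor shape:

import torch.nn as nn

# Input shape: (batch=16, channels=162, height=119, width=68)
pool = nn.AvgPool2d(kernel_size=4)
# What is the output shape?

Input shape: (16, 162, 119, 68)
Output shape: (16, 162, 29, 17)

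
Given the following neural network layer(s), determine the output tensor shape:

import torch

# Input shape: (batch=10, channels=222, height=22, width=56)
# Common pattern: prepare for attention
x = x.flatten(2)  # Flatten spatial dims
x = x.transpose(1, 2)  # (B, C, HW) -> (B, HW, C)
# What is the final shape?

Input shape: (10, 222, 22, 56)
  -> after flatten(2): (10, 222, 1232)
Output shape: (10, 1232, 222)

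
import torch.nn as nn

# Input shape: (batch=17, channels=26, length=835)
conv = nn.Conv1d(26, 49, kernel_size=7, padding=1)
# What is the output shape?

Input shape: (17, 26, 835)
Output shape: (17, 49, 831)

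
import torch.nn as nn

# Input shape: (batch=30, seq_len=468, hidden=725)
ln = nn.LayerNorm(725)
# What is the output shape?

Input shape: (30, 468, 725)
Output shape: (30, 468, 725)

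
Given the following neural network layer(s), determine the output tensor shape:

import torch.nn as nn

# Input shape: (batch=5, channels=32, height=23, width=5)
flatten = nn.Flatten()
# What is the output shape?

Input shape: (5, 32, 23, 5)
Output shape: (5, 3680)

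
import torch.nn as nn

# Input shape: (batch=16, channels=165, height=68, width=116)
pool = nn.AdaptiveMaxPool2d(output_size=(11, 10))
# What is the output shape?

Input shape: (16, 165, 68, 116)
Output shape: (16, 165, 11, 10)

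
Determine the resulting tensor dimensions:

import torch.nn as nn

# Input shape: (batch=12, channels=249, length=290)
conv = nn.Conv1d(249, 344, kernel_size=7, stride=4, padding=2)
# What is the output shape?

Input shape: (12, 249, 290)
Output shape: (12, 344, 72)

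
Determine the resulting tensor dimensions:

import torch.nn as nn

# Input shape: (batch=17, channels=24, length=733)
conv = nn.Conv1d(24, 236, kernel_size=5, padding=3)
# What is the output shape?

Input shape: (17, 24, 733)
Output shape: (17, 236, 735)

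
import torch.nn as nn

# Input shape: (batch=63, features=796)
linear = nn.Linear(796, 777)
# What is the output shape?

Input shape: (63, 796)
Output shape: (63, 777)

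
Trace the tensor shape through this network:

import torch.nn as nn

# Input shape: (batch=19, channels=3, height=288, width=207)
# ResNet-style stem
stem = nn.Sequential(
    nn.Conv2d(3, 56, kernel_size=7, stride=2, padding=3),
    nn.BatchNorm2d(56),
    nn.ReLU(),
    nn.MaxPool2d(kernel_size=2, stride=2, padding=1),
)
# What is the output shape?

Input shape: (19, 3, 288, 207)
  -> after Conv2d 7x7 stride=2: (19, 56, 144, 104)
Output shape: (19, 56, 73, 53)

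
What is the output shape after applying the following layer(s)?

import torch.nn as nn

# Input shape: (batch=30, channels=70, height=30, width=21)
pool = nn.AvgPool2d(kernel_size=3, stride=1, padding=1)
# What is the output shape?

Input shape: (30, 70, 30, 21)
Output shape: (30, 70, 30, 21)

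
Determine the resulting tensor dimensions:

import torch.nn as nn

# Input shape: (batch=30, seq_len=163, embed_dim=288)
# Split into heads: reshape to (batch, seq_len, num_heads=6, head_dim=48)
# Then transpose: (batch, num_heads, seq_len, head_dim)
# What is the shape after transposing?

Input shape: (30, 163, 288)
  -> after reshape: (30, 163, 6, 48)
Output shape: (30, 6, 163, 48)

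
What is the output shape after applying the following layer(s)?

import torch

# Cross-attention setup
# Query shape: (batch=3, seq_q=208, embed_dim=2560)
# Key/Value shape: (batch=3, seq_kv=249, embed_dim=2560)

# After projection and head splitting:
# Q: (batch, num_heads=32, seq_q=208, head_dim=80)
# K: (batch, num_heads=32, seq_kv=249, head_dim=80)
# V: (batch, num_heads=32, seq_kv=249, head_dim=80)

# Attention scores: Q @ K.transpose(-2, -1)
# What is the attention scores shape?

Input shape: (3, 208, 2560)
Output shape: (3, 32, 208, 249)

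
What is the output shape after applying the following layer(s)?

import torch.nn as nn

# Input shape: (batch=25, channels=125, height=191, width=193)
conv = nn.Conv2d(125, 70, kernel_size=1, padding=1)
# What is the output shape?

Input shape: (25, 125, 191, 193)
Output shape: (25, 70, 193, 195)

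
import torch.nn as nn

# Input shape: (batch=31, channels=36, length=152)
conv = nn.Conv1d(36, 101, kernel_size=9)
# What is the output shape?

Input shape: (31, 36, 152)
Output shape: (31, 101, 144)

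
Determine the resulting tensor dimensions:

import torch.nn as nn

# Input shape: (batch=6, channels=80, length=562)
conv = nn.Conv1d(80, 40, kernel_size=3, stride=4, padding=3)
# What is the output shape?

Input shape: (6, 80, 562)
Output shape: (6, 40, 142)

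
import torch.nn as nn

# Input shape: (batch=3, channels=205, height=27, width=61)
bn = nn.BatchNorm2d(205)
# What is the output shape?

Input shape: (3, 205, 27, 61)
Output shape: (3, 205, 27, 61)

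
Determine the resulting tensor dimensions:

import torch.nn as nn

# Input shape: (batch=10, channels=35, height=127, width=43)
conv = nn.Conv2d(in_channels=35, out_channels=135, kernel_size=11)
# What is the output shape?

Input shape: (10, 35, 127, 43)
Output shape: (10, 135, 117, 33)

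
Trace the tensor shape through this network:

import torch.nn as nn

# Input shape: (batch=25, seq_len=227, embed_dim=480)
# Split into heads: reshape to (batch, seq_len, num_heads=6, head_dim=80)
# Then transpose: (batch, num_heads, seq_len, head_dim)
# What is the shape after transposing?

Input shape: (25, 227, 480)
  -> after reshape: (25, 227, 6, 80)
Output shape: (25, 6, 227, 80)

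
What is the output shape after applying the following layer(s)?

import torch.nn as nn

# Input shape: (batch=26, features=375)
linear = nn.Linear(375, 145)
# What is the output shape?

Input shape: (26, 375)
Output shape: (26, 145)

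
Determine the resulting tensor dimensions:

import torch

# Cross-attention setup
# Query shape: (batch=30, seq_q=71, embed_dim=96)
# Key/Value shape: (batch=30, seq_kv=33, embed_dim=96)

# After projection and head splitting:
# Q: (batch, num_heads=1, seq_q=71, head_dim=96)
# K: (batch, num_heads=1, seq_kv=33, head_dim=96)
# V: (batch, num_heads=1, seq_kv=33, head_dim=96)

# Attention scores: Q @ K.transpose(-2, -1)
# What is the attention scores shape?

Input shape: (30, 71, 96)
Output shape: (30, 1, 71, 33)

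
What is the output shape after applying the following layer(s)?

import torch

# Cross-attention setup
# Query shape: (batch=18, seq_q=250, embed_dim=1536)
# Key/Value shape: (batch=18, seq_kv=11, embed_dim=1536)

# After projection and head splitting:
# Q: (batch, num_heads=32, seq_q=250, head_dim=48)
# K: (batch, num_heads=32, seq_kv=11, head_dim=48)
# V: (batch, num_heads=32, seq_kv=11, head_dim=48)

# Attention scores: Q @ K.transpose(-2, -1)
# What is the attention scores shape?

Input shape: (18, 250, 1536)
Output shape: (18, 32, 250, 11)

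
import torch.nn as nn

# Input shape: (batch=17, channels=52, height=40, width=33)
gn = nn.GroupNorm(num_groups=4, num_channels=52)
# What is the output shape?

Input shape: (17, 52, 40, 33)
Output shape: (17, 52, 40, 33)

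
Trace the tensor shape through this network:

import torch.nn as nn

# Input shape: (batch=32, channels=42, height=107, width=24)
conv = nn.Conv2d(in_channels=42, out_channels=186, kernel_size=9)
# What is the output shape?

Input shape: (32, 42, 107, 24)
Output shape: (32, 186, 99, 16)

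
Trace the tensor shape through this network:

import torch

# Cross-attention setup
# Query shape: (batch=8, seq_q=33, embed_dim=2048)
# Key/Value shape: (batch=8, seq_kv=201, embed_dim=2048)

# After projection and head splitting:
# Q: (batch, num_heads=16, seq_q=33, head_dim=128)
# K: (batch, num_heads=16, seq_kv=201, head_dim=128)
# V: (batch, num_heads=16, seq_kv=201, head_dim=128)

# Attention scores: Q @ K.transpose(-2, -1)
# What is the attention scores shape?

Input shape: (8, 33, 2048)
Output shape: (8, 16, 33, 201)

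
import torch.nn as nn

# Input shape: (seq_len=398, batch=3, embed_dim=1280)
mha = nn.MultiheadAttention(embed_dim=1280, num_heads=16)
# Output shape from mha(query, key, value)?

Input shape: (398, 3, 1280)
Output shape: (398, 3, 1280)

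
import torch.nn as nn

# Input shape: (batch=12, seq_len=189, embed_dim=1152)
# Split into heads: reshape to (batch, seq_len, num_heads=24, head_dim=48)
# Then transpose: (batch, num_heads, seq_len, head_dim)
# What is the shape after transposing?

Input shape: (12, 189, 1152)
  -> after reshape: (12, 189, 24, 48)
Output shape: (12, 24, 189, 48)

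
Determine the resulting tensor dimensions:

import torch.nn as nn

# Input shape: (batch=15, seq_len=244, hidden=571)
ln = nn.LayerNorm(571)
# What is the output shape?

Input shape: (15, 244, 571)
Output shape: (15, 244, 571)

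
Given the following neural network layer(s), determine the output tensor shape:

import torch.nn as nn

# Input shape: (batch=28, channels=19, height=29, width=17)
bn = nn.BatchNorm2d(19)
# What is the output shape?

Input shape: (28, 19, 29, 17)
Output shape: (28, 19, 29, 17)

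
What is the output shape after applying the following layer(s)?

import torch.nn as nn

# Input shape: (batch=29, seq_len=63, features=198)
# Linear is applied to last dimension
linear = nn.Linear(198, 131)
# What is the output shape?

Input shape: (29, 63, 198)
Output shape: (29, 63, 131)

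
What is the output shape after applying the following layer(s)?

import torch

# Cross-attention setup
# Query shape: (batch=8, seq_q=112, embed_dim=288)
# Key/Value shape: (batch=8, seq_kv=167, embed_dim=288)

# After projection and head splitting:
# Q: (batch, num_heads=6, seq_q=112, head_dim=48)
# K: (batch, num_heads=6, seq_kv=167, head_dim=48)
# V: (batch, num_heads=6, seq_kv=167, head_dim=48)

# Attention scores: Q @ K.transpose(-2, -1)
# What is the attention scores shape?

Input shape: (8, 112, 288)
Output shape: (8, 6, 112, 167)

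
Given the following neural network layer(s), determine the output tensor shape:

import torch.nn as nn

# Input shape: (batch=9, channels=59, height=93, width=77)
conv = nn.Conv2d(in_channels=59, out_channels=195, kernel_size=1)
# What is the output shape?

Input shape: (9, 59, 93, 77)
Output shape: (9, 195, 93, 77)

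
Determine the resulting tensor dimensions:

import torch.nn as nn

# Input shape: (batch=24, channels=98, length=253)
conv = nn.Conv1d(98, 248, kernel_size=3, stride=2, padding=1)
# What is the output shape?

Input shape: (24, 98, 253)
Output shape: (24, 248, 127)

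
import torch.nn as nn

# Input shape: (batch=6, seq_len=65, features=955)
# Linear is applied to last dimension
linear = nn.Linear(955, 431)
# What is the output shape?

Input shape: (6, 65, 955)
Output shape: (6, 65, 431)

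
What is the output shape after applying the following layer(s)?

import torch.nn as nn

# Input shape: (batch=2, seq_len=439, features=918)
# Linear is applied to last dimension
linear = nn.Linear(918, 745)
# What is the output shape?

Input shape: (2, 439, 918)
Output shape: (2, 439, 745)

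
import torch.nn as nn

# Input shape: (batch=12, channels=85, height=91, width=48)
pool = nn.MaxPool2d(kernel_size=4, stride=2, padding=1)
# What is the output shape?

Input shape: (12, 85, 91, 48)
Output shape: (12, 85, 45, 24)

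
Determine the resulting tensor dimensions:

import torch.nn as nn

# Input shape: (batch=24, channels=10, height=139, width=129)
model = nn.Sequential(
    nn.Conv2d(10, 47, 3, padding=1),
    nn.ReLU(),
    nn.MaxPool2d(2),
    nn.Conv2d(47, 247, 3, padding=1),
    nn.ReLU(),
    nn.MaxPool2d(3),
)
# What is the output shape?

Input shape: (24, 10, 139, 129)
  -> after first Conv2d: (24, 47, 139, 129)
  -> after first MaxPool2d: (24, 47, 69, 64)
  -> after second Conv2d: (24, 247, 69, 64)
Output shape: (24, 247, 23, 21)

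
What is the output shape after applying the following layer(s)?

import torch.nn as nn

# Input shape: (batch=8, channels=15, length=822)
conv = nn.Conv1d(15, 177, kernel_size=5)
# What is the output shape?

Input shape: (8, 15, 822)
Output shape: (8, 177, 818)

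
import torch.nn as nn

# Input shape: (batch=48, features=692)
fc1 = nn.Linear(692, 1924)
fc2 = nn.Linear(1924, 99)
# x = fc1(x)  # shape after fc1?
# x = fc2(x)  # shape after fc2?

Input shape: (48, 692)
  -> after fc1: (48, 1924)
Output shape: (48, 99)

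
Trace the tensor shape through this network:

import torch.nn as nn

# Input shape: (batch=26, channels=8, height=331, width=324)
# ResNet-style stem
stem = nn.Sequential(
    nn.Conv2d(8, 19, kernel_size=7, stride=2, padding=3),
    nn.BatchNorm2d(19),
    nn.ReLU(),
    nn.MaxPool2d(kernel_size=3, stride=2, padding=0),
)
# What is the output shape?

Input shape: (26, 8, 331, 324)
  -> after Conv2d 7x7 stride=2: (26, 19, 166, 162)
Output shape: (26, 19, 82, 80)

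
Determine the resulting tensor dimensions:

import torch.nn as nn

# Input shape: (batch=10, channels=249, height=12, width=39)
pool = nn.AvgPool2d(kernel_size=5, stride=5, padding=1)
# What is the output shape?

Input shape: (10, 249, 12, 39)
Output shape: (10, 249, 2, 8)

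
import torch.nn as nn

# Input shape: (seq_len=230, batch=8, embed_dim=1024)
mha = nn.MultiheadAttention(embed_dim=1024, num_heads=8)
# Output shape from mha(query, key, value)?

Input shape: (230, 8, 1024)
Output shape: (230, 8, 1024)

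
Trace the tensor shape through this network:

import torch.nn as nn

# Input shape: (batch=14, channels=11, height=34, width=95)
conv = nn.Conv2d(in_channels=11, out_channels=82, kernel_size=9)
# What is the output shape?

Input shape: (14, 11, 34, 95)
Output shape: (14, 82, 26, 87)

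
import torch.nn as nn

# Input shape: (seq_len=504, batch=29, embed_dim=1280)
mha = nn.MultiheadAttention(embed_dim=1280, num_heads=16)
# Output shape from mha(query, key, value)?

Input shape: (504, 29, 1280)
Output shape: (504, 29, 1280)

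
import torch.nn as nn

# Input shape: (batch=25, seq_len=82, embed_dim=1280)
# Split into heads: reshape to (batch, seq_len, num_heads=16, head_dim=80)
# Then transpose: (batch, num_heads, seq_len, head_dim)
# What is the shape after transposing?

Input shape: (25, 82, 1280)
  -> after reshape: (25, 82, 16, 80)
Output shape: (25, 16, 82, 80)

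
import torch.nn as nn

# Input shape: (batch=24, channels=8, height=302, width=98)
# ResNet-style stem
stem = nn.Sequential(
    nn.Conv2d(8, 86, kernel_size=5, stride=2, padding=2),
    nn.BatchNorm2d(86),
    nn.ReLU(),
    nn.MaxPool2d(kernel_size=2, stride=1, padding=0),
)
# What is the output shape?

Input shape: (24, 8, 302, 98)
  -> after Conv2d 5x5 stride=2: (24, 86, 151, 49)
Output shape: (24, 86, 150, 48)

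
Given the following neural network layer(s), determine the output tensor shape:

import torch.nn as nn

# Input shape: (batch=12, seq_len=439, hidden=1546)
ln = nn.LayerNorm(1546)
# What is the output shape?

Input shape: (12, 439, 1546)
Output shape: (12, 439, 1546)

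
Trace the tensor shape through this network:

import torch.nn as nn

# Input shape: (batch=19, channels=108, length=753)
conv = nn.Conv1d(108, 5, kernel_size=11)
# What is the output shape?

Input shape: (19, 108, 753)
Output shape: (19, 5, 743)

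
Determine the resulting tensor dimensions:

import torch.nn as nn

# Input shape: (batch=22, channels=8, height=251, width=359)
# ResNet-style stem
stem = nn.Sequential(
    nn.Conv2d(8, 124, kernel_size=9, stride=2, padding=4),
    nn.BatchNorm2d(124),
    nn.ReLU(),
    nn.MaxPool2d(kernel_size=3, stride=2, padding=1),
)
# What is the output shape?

Input shape: (22, 8, 251, 359)
  -> after Conv2d 9x9 stride=2: (22, 124, 126, 180)
Output shape: (22, 124, 63, 90)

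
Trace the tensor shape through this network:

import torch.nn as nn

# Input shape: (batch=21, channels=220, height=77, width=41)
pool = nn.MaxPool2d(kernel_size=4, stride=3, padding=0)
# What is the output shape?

Input shape: (21, 220, 77, 41)
Output shape: (21, 220, 25, 13)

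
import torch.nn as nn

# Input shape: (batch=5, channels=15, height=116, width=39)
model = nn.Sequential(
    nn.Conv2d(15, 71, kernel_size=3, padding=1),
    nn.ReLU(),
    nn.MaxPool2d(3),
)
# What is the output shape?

Input shape: (5, 15, 116, 39)
  -> after Conv2d: (5, 71, 116, 39)
  -> after ReLU: (5, 71, 116, 39)
Output shape: (5, 71, 38, 13)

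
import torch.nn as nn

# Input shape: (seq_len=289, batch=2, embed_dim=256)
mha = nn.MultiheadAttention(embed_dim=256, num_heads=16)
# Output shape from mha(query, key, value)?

Input shape: (289, 2, 256)
Output shape: (289, 2, 256)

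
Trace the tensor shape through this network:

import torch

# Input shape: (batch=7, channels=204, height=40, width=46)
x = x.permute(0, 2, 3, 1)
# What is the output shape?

Input shape: (7, 204, 40, 46)
Output shape: (7, 40, 46, 204)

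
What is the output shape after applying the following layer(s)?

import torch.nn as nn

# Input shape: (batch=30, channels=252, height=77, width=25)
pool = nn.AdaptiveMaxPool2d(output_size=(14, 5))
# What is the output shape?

Input shape: (30, 252, 77, 25)
Output shape: (30, 252, 14, 5)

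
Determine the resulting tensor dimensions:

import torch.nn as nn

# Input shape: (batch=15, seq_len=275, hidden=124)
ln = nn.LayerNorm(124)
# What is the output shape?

Input shape: (15, 275, 124)
Output shape: (15, 275, 124)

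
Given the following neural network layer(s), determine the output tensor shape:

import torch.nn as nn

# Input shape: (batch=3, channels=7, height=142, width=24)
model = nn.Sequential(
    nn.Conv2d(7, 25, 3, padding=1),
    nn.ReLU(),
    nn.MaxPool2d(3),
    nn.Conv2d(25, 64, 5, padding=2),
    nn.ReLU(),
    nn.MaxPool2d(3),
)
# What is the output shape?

Input shape: (3, 7, 142, 24)
  -> after first Conv2d: (3, 25, 142, 24)
  -> after first MaxPool2d: (3, 25, 47, 8)
  -> after second Conv2d: (3, 64, 47, 8)
Output shape: (3, 64, 15, 2)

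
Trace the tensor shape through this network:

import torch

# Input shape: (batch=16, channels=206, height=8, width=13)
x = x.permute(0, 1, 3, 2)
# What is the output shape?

Input shape: (16, 206, 8, 13)
Output shape: (16, 206, 13, 8)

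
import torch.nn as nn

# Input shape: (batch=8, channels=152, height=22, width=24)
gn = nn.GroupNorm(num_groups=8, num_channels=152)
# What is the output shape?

Input shape: (8, 152, 22, 24)
Output shape: (8, 152, 22, 24)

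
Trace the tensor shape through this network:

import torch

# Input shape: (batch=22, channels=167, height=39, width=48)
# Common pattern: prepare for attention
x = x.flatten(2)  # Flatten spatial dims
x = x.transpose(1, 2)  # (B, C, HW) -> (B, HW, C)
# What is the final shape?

Input shape: (22, 167, 39, 48)
  -> after flatten(2): (22, 167, 1872)
Output shape: (22, 1872, 167)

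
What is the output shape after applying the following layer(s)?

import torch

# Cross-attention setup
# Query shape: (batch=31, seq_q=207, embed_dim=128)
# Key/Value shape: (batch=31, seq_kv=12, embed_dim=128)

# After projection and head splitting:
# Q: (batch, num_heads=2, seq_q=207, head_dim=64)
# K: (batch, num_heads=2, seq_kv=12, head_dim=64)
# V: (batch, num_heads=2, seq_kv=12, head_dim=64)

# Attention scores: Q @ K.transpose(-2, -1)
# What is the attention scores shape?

Input shape: (31, 207, 128)
Output shape: (31, 2, 207, 12)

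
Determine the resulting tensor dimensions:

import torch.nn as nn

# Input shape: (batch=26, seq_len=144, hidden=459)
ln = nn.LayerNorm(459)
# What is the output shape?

Input shape: (26, 144, 459)
Output shape: (26, 144, 459)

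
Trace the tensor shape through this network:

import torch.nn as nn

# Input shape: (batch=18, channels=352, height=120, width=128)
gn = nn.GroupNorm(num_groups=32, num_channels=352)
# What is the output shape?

Input shape: (18, 352, 120, 128)
Output shape: (18, 352, 120, 128)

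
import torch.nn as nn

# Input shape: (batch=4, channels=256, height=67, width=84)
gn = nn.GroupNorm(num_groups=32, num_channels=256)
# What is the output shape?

Input shape: (4, 256, 67, 84)
Output shape: (4, 256, 67, 84)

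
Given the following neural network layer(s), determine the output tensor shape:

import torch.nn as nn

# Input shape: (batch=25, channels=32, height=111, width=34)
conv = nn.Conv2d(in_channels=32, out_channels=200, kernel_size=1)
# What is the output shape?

Input shape: (25, 32, 111, 34)
Output shape: (25, 200, 111, 34)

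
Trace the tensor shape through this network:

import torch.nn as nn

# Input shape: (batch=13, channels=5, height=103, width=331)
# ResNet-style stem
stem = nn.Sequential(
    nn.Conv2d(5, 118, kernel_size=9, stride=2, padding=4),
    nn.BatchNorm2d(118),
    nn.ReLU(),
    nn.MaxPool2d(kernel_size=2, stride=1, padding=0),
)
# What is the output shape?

Input shape: (13, 5, 103, 331)
  -> after Conv2d 9x9 stride=2: (13, 118, 52, 166)
Output shape: (13, 118, 51, 165)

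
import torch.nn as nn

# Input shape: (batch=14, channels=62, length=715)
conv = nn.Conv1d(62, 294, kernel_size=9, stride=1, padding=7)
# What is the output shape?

Input shape: (14, 62, 715)
Output shape: (14, 294, 721)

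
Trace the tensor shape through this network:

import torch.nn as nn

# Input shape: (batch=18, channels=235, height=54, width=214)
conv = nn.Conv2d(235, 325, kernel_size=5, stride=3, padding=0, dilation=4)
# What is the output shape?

Input shape: (18, 235, 54, 214)
Output shape: (18, 325, 13, 66)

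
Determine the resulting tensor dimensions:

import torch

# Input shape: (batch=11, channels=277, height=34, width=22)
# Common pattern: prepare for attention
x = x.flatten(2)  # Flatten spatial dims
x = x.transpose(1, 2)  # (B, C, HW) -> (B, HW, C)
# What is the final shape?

Input shape: (11, 277, 34, 22)
  -> after flatten(2): (11, 277, 748)
Output shape: (11, 748, 277)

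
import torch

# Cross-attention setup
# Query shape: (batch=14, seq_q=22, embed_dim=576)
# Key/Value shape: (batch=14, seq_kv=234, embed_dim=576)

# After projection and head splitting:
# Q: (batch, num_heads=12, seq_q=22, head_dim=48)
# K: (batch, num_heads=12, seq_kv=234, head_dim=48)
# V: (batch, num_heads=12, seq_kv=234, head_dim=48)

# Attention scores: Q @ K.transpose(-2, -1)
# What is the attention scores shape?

Input shape: (14, 22, 576)
Output shape: (14, 12, 22, 234)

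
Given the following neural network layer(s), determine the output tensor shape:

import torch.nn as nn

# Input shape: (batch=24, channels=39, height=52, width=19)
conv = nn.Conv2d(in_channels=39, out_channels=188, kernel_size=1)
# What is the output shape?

Input shape: (24, 39, 52, 19)
Output shape: (24, 188, 52, 19)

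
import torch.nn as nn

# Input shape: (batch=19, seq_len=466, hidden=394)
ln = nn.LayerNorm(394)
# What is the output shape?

Input shape: (19, 466, 394)
Output shape: (19, 466, 394)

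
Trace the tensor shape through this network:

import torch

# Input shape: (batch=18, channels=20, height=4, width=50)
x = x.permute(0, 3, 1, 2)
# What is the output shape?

Input shape: (18, 20, 4, 50)
Output shape: (18, 50, 20, 4)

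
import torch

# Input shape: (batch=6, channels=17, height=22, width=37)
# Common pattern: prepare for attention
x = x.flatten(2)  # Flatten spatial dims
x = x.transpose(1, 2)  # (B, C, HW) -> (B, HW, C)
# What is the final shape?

Input shape: (6, 17, 22, 37)
  -> after flatten(2): (6, 17, 814)
Output shape: (6, 814, 17)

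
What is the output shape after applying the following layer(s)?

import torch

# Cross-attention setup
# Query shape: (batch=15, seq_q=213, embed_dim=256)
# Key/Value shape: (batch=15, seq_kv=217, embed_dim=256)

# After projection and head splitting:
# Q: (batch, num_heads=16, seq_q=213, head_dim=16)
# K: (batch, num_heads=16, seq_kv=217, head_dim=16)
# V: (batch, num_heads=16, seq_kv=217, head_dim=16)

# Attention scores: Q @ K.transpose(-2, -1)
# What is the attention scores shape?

Input shape: (15, 213, 256)
Output shape: (15, 16, 213, 217)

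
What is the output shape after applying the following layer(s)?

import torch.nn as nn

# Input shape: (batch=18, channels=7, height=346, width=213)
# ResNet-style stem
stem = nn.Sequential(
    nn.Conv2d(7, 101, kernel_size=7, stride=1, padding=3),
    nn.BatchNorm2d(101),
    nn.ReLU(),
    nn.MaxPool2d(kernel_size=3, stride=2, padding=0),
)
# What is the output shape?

Input shape: (18, 7, 346, 213)
  -> after Conv2d 7x7 stride=1: (18, 101, 346, 213)
Output shape: (18, 101, 172, 106)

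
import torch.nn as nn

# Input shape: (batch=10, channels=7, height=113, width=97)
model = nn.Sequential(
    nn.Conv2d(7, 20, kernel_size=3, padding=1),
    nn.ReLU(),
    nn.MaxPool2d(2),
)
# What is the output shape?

Input shape: (10, 7, 113, 97)
  -> after Conv2d: (10, 20, 113, 97)
  -> after ReLU: (10, 20, 113, 97)
Output shape: (10, 20, 56, 48)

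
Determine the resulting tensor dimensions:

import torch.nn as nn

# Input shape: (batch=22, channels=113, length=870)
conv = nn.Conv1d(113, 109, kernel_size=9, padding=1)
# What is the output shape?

Input shape: (22, 113, 870)
Output shape: (22, 109, 864)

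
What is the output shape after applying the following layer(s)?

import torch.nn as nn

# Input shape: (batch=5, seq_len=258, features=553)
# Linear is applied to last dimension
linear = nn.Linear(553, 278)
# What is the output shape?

Input shape: (5, 258, 553)
Output shape: (5, 258, 278)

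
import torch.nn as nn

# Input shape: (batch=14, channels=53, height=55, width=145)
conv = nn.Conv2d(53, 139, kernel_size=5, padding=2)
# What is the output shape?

Input shape: (14, 53, 55, 145)
Output shape: (14, 139, 55, 145)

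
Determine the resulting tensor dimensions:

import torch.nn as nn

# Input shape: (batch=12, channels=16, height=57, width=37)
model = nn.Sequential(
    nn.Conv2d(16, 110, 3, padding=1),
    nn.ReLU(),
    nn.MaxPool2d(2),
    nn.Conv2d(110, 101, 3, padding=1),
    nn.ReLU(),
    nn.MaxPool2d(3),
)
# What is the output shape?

Input shape: (12, 16, 57, 37)
  -> after first Conv2d: (12, 110, 57, 37)
  -> after first MaxPool2d: (12, 110, 28, 18)
  -> after second Conv2d: (12, 101, 28, 18)
Output shape: (12, 101, 9, 6)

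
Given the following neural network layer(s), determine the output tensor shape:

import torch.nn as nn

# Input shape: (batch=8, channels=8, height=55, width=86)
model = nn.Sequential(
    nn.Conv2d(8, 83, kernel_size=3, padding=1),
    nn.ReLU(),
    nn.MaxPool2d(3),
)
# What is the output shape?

Input shape: (8, 8, 55, 86)
  -> after Conv2d: (8, 83, 55, 86)
  -> after ReLU: (8, 83, 55, 86)
Output shape: (8, 83, 18, 28)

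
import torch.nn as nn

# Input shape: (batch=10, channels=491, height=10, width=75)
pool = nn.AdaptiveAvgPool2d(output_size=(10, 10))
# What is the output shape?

Input shape: (10, 491, 10, 75)
Output shape: (10, 491, 10, 10)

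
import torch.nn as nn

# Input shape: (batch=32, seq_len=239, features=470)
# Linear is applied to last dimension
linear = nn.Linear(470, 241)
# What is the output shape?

Input shape: (32, 239, 470)
Output shape: (32, 239, 241)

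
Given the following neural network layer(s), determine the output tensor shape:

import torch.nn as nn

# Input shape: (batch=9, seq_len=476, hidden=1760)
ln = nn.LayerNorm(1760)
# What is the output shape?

Input shape: (9, 476, 1760)
Output shape: (9, 476, 1760)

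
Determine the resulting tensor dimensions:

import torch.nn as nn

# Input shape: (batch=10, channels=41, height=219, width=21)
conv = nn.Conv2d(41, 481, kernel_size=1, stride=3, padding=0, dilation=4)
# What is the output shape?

Input shape: (10, 41, 219, 21)
Output shape: (10, 481, 73, 7)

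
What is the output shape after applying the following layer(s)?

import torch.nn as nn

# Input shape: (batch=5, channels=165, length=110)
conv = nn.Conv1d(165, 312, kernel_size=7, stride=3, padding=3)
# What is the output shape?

Input shape: (5, 165, 110)
Output shape: (5, 312, 37)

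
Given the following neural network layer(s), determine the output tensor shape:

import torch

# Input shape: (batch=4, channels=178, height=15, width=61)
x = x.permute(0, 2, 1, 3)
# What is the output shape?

Input shape: (4, 178, 15, 61)
Output shape: (4, 15, 178, 61)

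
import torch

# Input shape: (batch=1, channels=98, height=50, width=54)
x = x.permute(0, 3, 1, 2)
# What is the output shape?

Input shape: (1, 98, 50, 54)
Output shape: (1, 54, 98, 50)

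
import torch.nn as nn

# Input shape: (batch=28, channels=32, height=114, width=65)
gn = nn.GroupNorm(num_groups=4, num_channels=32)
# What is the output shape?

Input shape: (28, 32, 114, 65)
Output shape: (28, 32, 114, 65)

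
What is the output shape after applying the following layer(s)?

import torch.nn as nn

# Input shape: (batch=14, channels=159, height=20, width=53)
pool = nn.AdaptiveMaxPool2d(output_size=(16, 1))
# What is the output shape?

Input shape: (14, 159, 20, 53)
Output shape: (14, 159, 16, 1)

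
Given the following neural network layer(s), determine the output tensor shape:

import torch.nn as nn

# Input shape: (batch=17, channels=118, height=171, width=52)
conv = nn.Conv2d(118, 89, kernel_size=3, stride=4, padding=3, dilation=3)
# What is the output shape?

Input shape: (17, 118, 171, 52)
Output shape: (17, 89, 43, 13)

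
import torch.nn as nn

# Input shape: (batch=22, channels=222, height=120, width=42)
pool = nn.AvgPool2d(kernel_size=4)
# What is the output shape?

Input shape: (22, 222, 120, 42)
Output shape: (22, 222, 30, 10)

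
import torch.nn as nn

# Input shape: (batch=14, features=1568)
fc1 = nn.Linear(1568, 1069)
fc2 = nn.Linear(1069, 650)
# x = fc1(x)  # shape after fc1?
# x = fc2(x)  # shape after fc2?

Input shape: (14, 1568)
  -> after fc1: (14, 1069)
Output shape: (14, 650)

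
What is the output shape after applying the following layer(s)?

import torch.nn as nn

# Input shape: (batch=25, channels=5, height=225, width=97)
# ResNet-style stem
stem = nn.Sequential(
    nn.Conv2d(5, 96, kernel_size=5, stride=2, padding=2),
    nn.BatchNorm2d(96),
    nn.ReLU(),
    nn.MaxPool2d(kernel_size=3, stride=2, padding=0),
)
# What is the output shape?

Input shape: (25, 5, 225, 97)
  -> after Conv2d 5x5 stride=2: (25, 96, 113, 49)
Output shape: (25, 96, 56, 24)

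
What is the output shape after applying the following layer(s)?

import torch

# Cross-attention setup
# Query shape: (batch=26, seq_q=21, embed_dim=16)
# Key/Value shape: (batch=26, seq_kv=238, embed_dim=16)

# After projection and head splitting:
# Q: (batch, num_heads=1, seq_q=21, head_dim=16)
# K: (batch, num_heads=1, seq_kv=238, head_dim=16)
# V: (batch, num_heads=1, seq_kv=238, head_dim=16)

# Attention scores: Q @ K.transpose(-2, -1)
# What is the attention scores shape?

Input shape: (26, 21, 16)
Output shape: (26, 1, 21, 238)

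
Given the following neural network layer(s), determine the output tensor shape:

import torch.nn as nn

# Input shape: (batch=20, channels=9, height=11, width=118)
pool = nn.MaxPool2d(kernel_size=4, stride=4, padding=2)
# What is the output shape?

Input shape: (20, 9, 11, 118)
Output shape: (20, 9, 3, 30)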